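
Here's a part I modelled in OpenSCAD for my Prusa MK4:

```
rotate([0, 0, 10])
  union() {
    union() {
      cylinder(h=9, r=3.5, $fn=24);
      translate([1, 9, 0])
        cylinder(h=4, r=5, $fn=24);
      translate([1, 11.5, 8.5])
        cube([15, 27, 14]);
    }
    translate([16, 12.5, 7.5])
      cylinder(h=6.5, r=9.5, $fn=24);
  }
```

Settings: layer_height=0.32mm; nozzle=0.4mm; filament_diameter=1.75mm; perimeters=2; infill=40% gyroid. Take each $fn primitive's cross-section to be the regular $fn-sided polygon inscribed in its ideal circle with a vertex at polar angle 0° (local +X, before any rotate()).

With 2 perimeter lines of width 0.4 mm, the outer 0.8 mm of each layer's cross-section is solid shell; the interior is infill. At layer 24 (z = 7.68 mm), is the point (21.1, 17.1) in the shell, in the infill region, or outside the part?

infill

At z = 7.68 mm: the r=3.5 cylinder contributes a regular 24-gon of circumradius 3.5; the cylinder at (1, 9) is not intersected at this z (z outside [0, 4]); the cube at (1, 11.5) is not intersected at this z (z outside [8.5, 22.5]); Merging all regions: only the r=3.5 cylinder is present, so the union is just that shape — 1 connected region; the r=9.5 cylinder at (16, 12.5) gives a regular 24-gon of circumradius 9.5 (constant along its height); Combining (union): the 2 present regions are separate (no shared area or edge), so areas and boundary lengths simply add and each stays a separate island — 2 connected regions; (whole slice rotated 10° about Z — lengths, areas and connectivity unchanged). Overall, the cross-section has 2 separate islands. Undo the 10° rotation: the query point maps to (23.749, 13.176) in the un-rotated model frame. The nearest boundary edge runs (25.18, 14.96)→(25.50, 12.50); distance from the point to it = 1.65 mm. (Shell/infill is judged within the island containing the point — the largest one.) The point is inside the cross-section and 1.65 mm from the nearest boundary — more than the 0.8 mm shell width (2 × 0.4), so it's in the infill interior.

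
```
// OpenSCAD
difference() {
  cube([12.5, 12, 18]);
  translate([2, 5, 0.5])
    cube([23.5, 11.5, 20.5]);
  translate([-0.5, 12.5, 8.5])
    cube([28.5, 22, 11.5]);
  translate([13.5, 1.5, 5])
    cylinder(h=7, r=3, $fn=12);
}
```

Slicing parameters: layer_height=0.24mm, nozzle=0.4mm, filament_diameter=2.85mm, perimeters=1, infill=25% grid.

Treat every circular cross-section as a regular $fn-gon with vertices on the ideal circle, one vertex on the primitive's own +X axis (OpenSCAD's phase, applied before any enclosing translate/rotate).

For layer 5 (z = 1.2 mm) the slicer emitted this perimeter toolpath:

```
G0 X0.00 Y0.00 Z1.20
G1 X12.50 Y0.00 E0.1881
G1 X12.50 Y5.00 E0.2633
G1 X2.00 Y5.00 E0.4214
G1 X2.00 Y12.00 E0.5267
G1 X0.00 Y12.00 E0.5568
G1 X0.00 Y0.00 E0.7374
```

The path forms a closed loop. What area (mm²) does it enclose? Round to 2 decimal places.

Apply the shoelace formula to the sequence of (X, Y) vertices; enclosed area = 76.50 mm².

76.50 mm²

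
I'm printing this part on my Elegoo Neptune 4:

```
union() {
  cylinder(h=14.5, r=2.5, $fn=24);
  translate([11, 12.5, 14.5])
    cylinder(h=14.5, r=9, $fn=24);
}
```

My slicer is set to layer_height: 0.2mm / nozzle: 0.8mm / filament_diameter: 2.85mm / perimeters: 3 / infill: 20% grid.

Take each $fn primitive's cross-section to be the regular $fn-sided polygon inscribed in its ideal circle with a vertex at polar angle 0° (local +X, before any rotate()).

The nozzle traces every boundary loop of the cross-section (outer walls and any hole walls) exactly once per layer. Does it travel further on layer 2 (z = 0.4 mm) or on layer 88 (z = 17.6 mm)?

layer 88 (z = 17.6 mm)

Layer 2 (z = 0.4): the cylinder: section is a regular 24-gon, circumradius r=2.5 (perimeter = 2·24·2.500·sin(180°/24) = 15.66 mm); the cylinder at (11, 12.5) is absent (z outside [14.5, 29]); Merging all regions: only the r=2.5 cylinder is present, so the union is just that shape — boundary = 15.66 mm. So its perimeter = 15.66 mm. Layer 88 (z = 17.6): the cylinder does not reach this height (z outside [0, 14.5]); the r=9 cylinder at (11, 12.5) contributes a regular 24-gon of circumradius 9 (perimeter = 2·24·9.000·sin(180°/24) = 56.39 mm); Merging all regions: only the r=9 cylinder at (11, 12.5) is present, so the union is just that shape — boundary = 56.39 mm. So its perimeter = 56.39 mm. Layer 88 is larger (56.39 vs 15.66 mm).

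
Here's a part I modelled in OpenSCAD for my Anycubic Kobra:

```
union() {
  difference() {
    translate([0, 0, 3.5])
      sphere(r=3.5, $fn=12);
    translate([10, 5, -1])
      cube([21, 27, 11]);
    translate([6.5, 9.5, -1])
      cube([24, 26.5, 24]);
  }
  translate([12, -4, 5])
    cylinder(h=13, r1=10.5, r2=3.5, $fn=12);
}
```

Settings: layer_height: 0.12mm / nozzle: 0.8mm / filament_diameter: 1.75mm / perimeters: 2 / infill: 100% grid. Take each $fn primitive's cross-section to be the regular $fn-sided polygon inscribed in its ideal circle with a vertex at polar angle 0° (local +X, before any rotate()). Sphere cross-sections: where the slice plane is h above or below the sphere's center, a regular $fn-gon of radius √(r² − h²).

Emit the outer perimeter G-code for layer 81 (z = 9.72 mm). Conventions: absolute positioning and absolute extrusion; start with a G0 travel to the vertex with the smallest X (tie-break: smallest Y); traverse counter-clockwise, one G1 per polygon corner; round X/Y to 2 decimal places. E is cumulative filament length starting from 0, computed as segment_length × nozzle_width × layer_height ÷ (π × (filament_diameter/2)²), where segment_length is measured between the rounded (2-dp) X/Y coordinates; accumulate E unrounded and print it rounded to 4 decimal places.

G0 X4.04 Y-4.00 Z9.72
G1 X5.11 Y-7.98 E0.1645
G1 X8.02 Y-10.89 E0.3287
G1 X12.00 Y-11.96 E0.4932
G1 X15.98 Y-10.89 E0.6577
G1 X18.89 Y-7.98 E0.8220
G1 X19.96 Y-4.00 E0.9865
G1 X18.89 Y-0.02 E1.1510
G1 X15.98 Y2.89 E1.3152
G1 X12.00 Y3.96 E1.4797
G1 X8.02 Y2.89 E1.6442
G1 X5.11 Y-0.02 E1.8084
G1 X4.04 Y-4.00 E1.9729

At z = 9.72 mm: the sphere is not intersected at this z (|z−center|=6.220 > r=3.5); the cube at (10, 5) is present — its section is the full 21×27 rectangle; the 24×26.5 cube at (6.5, 9.5) contributes its full rectangle; After the difference (first − rest): the first operand is absent here, so nothing remains; the cone at (12, -4) contributes a regular 12-gon of circumradius 7.958 (interpolated between r1=10.5 and r2=3.5 at t=0.363); Combining (union): only the cone at (12, -4) is present, so the union is just that shape — 1 connected region. The outline is a single polygon with 12 vertices. Extrusion per mm of travel: 0.8 × 0.12 / (π × 0.875²) = 0.039912. Accumulating E over each segment gives final E = 1.9729.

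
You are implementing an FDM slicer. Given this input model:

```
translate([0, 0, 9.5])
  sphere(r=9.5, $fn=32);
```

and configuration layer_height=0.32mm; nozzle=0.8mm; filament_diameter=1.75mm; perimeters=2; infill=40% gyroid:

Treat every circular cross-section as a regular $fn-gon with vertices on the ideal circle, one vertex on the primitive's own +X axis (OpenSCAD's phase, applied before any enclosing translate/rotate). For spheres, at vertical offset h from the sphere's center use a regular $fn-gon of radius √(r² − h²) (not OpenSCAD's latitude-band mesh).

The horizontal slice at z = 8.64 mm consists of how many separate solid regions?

At z = 8.64 mm: the r=9.5 sphere slices to a regular 32-gon of circumradius 9.461 (√(r²−h²) with h=0.86 from center). The result has 1 disconnected region.

1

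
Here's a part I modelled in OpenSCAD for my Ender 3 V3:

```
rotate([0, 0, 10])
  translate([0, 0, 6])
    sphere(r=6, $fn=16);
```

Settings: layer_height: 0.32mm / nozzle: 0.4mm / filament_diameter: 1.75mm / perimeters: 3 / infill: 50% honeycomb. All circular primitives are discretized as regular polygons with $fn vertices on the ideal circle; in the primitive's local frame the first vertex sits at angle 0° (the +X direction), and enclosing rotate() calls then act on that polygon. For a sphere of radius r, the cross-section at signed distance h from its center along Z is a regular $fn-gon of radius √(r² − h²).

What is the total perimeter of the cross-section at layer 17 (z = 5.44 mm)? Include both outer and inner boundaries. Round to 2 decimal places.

At z = 5.44 mm: the r=6 sphere slices to a regular 16-gon of circumradius 5.974 (√(r²−h²) with h=0.56 from center) (perimeter = 2·16·5.974·sin(180°/16) = 37.29 mm); (whole slice rotated 10° about Z — lengths, areas and connectivity unchanged). Overall, the cross-section is a single solid region. Total boundary length (outer) = 37.29 mm.

37.29 mm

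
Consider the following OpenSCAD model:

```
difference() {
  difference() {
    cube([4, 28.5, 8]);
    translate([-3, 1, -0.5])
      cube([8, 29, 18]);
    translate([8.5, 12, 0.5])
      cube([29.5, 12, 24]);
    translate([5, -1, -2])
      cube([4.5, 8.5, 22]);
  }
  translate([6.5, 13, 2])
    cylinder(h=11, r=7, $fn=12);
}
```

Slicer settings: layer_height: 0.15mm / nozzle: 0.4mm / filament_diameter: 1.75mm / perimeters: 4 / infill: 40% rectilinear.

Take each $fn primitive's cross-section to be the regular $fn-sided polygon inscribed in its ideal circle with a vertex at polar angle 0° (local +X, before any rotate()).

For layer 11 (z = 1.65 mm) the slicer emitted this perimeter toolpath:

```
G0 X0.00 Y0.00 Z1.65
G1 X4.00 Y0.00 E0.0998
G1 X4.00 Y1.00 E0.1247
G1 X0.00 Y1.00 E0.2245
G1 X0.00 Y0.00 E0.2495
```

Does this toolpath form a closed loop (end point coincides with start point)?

yes

Start point (G0): (0.00, 0.00). End point (last G1): the path returns to the start — closed.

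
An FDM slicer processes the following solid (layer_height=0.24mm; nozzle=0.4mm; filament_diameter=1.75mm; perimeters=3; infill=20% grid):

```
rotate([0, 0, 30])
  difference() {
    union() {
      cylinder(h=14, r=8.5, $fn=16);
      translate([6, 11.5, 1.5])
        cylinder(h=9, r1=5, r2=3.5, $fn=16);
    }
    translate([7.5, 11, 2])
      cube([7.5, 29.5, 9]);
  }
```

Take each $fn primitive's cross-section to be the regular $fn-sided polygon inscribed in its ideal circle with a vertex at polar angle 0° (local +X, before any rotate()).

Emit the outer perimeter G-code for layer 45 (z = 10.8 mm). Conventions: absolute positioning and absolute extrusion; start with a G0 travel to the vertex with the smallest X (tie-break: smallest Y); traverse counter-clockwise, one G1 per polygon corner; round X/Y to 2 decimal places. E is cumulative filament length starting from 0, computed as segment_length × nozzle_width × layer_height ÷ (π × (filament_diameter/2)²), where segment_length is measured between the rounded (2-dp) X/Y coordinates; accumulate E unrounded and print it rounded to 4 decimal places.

G0 X-8.43 Y-1.11 Z10.80
G1 X-7.36 Y-4.25 E0.1324
G1 X-5.17 Y-6.74 E0.2648
G1 X-2.20 Y-8.21 E0.3970
G1 X1.11 Y-8.43 E0.5294
G1 X4.25 Y-7.36 E0.6618
G1 X6.74 Y-5.17 E0.7942
G1 X8.21 Y-2.20 E0.9264
G1 X8.43 Y1.11 E1.0588
G1 X7.36 Y4.25 E1.1912
G1 X5.17 Y6.74 E1.3236
G1 X2.20 Y8.21 E1.4558
G1 X-1.11 Y8.43 E1.5882
G1 X-4.25 Y7.36 E1.7206
G1 X-6.74 Y5.17 E1.8530
G1 X-8.21 Y2.20 E1.9853
G1 X-8.43 Y-1.11 E2.1177

At z = 10.8 mm: the r=8.5 cylinder gives a regular 16-gon of circumradius 8.5 (constant along its height); the cone at (6, 11.5) does not reach this height (z outside [1.5, 10.5]); Taking the union: only the r=8.5 cylinder is present, so the union is just that shape — 1 connected region; the cube at (7.5, 11) (footprint 7.5×29.5) is included at this height; Taking the first minus the rest: starting from that combined region, the 7.5×29.5 cube at (7.5, 11) misses the remaining region (no effect) — 1 connected region; (whole slice rotated 30° about Z — lengths, areas and connectivity unchanged). The outline is a single polygon with 16 vertices. Extrusion per mm of travel: 0.4 × 0.24 / (π × 0.875²) = 0.039912. Accumulating E over each segment gives final E = 2.1177.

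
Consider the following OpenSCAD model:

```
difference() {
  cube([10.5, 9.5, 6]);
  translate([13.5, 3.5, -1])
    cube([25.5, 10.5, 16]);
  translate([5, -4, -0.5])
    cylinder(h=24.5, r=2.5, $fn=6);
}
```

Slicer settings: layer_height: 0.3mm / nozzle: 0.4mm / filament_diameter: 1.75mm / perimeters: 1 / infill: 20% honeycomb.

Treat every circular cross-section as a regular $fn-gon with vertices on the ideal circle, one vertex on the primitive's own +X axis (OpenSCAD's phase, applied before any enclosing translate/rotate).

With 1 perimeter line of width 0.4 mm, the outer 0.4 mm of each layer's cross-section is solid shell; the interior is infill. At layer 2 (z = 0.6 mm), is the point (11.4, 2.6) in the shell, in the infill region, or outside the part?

At z = 0.6 mm: the cube is present — its section is the full 10.5×9.5 rectangle; the cube at (13.5, 3.5) (footprint 25.5×10.5) is included at this height; the cylinder at (5, -4): section is a regular 6-gon, circumradius r=2.5; Subtracting the remaining from the first: starting from the 10.5×9.5 cube, the 25.5×10.5 cube at (13.5, 3.5) misses the remaining region (no effect); the r=2.5 cylinder at (5, -4) misses the remaining region (no effect) — 1 connected region. Overall, the cross-section is a single solid region. The nearest boundary edge runs (10.50, 9.50)→(10.50, 0.00); distance from the point to it = 0.90 mm. The point is not inside any of the regions above, so it lies outside the cross-section (0.90 mm from the nearest boundary).

outside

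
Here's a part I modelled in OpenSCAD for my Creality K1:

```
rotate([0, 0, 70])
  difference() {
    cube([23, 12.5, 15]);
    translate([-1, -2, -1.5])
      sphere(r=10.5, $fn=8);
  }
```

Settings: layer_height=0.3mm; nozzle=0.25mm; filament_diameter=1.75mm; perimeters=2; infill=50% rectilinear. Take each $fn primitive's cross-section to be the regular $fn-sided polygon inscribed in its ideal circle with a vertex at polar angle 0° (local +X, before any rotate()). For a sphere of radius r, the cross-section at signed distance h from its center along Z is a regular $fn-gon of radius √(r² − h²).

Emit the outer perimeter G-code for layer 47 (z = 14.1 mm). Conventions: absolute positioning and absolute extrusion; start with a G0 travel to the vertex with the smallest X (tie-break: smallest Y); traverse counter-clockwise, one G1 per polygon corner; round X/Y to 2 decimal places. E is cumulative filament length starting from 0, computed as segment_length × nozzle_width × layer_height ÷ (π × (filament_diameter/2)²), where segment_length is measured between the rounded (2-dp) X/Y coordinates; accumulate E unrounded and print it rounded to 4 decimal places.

G0 X-11.75 Y4.28 Z14.10
G1 X0.00 Y0.00 E0.3899
G1 X7.87 Y21.61 E1.1071
G1 X-3.88 Y25.89 E1.4970
G1 X-11.75 Y4.28 E2.2141

At z = 14.1 mm: the cube (footprint 23×12.5) is included at this height; the sphere at (-1, -2) does not reach this height (|z−center|=15.600 > r=10.5); After the difference (first − rest): none of the subtracted shapes is present at this height, so the 23×12.5 cube is unchanged — 1 connected region; (whole slice rotated 70° about Z — lengths, areas and connectivity unchanged). The outline is a single polygon with 4 vertices. Extrusion per mm of travel: 0.25 × 0.3 / (π × 0.875²) = 0.031181. Accumulating E over each segment gives final E = 2.2141.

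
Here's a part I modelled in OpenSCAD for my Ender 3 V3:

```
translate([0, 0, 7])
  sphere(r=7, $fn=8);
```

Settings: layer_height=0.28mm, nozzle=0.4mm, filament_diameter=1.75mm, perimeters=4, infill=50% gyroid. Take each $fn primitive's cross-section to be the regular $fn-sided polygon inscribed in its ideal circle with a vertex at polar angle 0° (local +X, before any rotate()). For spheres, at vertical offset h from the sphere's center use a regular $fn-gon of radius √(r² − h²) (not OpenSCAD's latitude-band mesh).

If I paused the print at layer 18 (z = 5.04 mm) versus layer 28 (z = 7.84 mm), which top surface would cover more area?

layer 28 (z = 7.84 mm)

Layer 18 (z = 5.04): the sphere: section is a regular 8-gon, circumradius = √(r²−h²) = √(7²−1.96²) = 6.720 (area = (8/2)·6.720²·sin(360°/8) = 127.73 mm²). So its area = 127.73 mm². Layer 28 (z = 7.84): the r=7 sphere contributes a regular 8-gon of circumradius √(7²−0.84²) = 6.949 (area = (8/2)·6.949²·sin(360°/8) = 136.60 mm²). So its area = 136.60 mm². Layer 28 is larger (136.60 vs 127.73 mm²).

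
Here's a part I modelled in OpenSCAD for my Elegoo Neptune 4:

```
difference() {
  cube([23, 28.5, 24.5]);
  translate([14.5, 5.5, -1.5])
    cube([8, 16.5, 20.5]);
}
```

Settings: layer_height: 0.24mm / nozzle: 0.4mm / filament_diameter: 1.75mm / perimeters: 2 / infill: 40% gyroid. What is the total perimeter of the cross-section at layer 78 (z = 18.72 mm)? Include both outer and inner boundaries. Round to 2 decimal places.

152.00 mm

At z = 18.72 mm: the cube (footprint 23×28.5) is included at this height (perimeter 103.00 mm); the cube at (14.5, 5.5) is present — its section is the full 8×16.5 rectangle (perimeter 49.00 mm); After the difference (first − rest): starting from the 23×28.5 cube, the 8×16.5 cube at (14.5, 5.5) lies wholly inside it (removes its full 132.00 mm² and its 49.00 mm outline becomes a hole wall) — boundary (outer + 1 inner loop) = 152.00 mm. Overall, the cross-section is one region with 1 hole. Total boundary length (outer + inner) = 152.00 mm.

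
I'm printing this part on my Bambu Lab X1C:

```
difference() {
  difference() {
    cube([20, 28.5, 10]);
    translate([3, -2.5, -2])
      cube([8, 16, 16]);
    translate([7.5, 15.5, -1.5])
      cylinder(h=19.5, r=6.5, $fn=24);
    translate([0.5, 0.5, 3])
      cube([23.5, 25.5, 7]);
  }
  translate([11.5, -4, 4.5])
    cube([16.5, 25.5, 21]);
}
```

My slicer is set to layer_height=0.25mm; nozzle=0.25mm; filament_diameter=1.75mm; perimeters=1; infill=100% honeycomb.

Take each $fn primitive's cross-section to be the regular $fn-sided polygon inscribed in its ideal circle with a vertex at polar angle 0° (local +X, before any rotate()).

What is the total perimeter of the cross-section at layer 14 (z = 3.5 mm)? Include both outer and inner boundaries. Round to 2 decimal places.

121.00 mm

At z = 3.5 mm: the cube is present — its section is the full 20×28.5 rectangle (perimeter 97.00 mm); the 8×16 cube at (3, -2.5) contributes its full rectangle (perimeter 48.00 mm); the r=6.5 cylinder at (7.5, 15.5) gives a regular 24-gon of circumradius 6.5 (constant along its height) (perimeter = 2·24·6.500·sin(180°/24) = 40.72 mm); the cube at (0.5, 0.5) (footprint 23.5×25.5) is included at this height (perimeter 98.00 mm); Taking the first minus the rest: starting from the 20×28.5 cube, the 8×16 cube at (3, -2.5) partially overlaps it — only the 108.00 mm² overlap (of its 128.00 mm²) is removed, clipping the outline; the r=6.5 cylinder at (7.5, 15.5) partially overlaps it — only the 99.24 mm² overlap (of its 131.22 mm²) is removed, clipping the outline; the 23.5×25.5 cube at (0.5, 0.5) partially overlaps it — only the 294.01 mm² overlap (of its 599.25 mm²) is removed, clipping the outline — boundary = 121.00 mm; the cube at (11.5, -4) is absent (z outside [4.5, 25.5]); After the difference (first − rest): none of the subtracted shapes is present at this height, so that combined region is unchanged — boundary = 121.00 mm. Overall, the cross-section has 2 separate islands. Total boundary length (outer) = 121.00 mm.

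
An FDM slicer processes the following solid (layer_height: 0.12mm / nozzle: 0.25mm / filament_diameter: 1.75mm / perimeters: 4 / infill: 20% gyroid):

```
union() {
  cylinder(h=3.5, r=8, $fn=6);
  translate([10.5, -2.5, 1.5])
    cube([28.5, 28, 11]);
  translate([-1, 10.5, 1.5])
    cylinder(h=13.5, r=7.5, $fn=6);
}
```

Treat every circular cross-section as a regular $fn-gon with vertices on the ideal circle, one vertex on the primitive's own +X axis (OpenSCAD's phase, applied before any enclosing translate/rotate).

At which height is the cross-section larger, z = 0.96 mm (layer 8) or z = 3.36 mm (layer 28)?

layer 28 (z = 3.36 mm)

Layer 8 (z = 0.96): the r=8 cylinder contributes a regular 6-gon of circumradius 8 (area = (6/2)·8.000²·sin(360°/6) = 166.28 mm²); the cube at (10.5, -2.5) is absent (z outside [1.5, 12.5]); the cylinder at (-1, 10.5) is not intersected at this z (z outside [1.5, 15]); Taking the union: only the r=8 cylinder is present, so the union is just that shape — area = 166.28 mm². So its area = 166.28 mm². Layer 28 (z = 3.36): the cylinder: section is a regular 6-gon, circumradius r=8 (area = (6/2)·8.000²·sin(360°/6) = 166.28 mm²); the cube at (10.5, -2.5) is present — its section is the full 28.5×28 rectangle (area 798.00 mm²); the r=7.5 cylinder at (-1, 10.5) gives a regular 6-gon of circumradius 7.5 (constant along its height) (area = (6/2)·7.500²·sin(360°/6) = 146.14 mm²); Taking the union: the regions partially overlap — summed areas 1110.42 mm² minus the doubly-counted overlap 24.20 mm² gives 1086.22 mm² — area = 1086.22 mm². So its area = 1086.22 mm². Layer 28 is larger (1086.22 vs 166.28 mm²).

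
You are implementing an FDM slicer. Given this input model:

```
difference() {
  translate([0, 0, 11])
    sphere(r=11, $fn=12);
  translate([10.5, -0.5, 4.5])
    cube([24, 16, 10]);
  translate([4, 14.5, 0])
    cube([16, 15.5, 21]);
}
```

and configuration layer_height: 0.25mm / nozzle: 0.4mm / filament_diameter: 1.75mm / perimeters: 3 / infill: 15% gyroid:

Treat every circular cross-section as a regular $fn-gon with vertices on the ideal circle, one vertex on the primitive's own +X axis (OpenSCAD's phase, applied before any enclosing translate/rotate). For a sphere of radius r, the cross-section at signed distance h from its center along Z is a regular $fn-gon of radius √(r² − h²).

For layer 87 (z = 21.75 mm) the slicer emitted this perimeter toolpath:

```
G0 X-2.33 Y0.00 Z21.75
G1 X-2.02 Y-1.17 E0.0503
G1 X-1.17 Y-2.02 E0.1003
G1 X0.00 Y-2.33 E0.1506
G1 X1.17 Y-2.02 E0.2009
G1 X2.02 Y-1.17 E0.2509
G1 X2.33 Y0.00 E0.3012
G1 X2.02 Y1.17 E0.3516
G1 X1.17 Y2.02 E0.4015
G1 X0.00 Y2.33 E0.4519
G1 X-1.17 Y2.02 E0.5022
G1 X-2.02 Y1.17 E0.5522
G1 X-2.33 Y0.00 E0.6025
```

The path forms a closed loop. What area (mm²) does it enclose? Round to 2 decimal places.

16.33 mm²

Apply the shoelace formula to the sequence of (X, Y) vertices; enclosed area = 16.33 mm².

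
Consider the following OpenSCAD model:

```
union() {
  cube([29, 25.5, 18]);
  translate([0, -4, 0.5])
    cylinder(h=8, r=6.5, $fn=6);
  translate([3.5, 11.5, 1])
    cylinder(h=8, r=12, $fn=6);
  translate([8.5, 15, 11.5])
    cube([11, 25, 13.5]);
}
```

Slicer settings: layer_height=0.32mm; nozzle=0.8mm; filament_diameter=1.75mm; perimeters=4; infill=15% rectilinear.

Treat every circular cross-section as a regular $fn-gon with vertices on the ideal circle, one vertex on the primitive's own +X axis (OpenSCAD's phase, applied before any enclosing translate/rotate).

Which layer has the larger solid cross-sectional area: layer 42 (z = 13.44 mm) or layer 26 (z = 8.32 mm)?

layer 26 (z = 8.32 mm)

Layer 42 (z = 13.44): the cube (footprint 29×25.5) is included at this height (area 739.50 mm²); the cylinder at (0, -4) does not reach this height (z outside [0.5, 8.5]); the cylinder at (3.5, 11.5) is absent (z outside [1, 9]); the cube at (8.5, 15) is present — its section is the full 11×25 rectangle (area 275.00 mm²); Combining (union): the regions partially overlap — summed areas 1014.50 mm² minus the doubly-counted overlap 115.50 mm² gives 899.00 mm² — area = 899.00 mm². So its area = 899.00 mm². Layer 26 (z = 8.32): the 29×25.5 cube contributes its full rectangle (area 739.50 mm²); the cylinder at (0, -4): section is a regular 6-gon, circumradius r=6.5 (area = (6/2)·6.500²·sin(360°/6) = 109.77 mm²); the cylinder at (3.5, 11.5): section is a regular 6-gon, circumradius r=12 (area = (6/2)·12.000²·sin(360°/6) = 374.12 mm²); the cube at (8.5, 15) is absent (z outside [11.5, 25]); Taking the union: the regions partially overlap — summed areas 1223.39 mm² minus the doubly-counted overlap 267.25 mm² gives 956.14 mm² — area = 956.14 mm². So its area = 956.14 mm². Layer 26 is larger (956.14 vs 899.00 mm²).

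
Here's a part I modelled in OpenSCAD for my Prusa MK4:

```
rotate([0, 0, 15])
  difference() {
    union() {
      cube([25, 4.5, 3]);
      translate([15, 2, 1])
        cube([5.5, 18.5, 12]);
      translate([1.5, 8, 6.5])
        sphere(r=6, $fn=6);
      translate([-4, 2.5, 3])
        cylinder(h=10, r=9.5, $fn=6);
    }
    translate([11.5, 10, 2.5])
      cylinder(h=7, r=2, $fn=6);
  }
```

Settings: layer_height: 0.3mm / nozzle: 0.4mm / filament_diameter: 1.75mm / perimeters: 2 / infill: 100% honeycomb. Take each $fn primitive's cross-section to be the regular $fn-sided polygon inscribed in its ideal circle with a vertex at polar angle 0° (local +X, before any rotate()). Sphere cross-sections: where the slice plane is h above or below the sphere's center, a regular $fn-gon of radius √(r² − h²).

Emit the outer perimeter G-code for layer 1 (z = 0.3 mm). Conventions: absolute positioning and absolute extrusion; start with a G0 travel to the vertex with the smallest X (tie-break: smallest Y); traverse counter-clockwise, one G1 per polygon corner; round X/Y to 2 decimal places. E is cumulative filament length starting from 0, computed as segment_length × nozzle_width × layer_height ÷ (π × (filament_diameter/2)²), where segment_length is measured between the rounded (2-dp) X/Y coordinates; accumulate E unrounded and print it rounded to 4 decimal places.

G0 X-1.16 Y4.35 Z0.30
G1 X0.00 Y0.00 E0.2246
G1 X24.15 Y6.47 E1.4719
G1 X22.98 Y10.82 E1.6967
G1 X-1.16 Y4.35 E2.9435

At z = 0.3 mm: the cube (footprint 25×4.5) is included at this height; the cube at (15, 2) is absent (z outside [1, 13]); the sphere at (1.5, 8) does not reach this height (|z−center|=6.200 > r=6); the cylinder at (-4, 2.5) is not intersected at this z (z outside [3, 13]); Taking the union: only the 25×4.5 cube is present, so the union is just that shape — 1 connected region; the cylinder at (11.5, 10) is absent (z outside [2.5, 9.5]); Taking the first minus the rest: none of the subtracted shapes is present at this height, so that combined region is unchanged — 1 connected region; (whole slice rotated 15° about Z — lengths, areas and connectivity unchanged). The outline is a single polygon with 4 vertices. Extrusion per mm of travel: 0.4 × 0.3 / (π × 0.875²) = 0.049890. Accumulating E over each segment gives final E = 2.9435.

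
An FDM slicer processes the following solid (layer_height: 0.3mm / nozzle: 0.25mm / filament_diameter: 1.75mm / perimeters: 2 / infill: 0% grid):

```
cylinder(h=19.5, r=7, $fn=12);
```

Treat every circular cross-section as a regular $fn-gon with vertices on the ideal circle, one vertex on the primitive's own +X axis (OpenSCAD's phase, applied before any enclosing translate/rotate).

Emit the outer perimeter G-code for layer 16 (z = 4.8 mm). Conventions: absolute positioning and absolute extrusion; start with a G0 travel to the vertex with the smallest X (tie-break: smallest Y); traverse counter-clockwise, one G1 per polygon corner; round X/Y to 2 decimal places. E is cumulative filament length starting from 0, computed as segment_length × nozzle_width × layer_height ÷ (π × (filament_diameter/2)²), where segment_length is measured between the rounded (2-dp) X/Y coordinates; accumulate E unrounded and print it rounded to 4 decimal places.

G0 X-7.00 Y0.00 Z4.80
G1 X-6.06 Y-3.50 E0.1130
G1 X-3.50 Y-6.06 E0.2259
G1 X0.00 Y-7.00 E0.3389
G1 X3.50 Y-6.06 E0.4519
G1 X6.06 Y-3.50 E0.5648
G1 X7.00 Y0.00 E0.6778
G1 X6.06 Y3.50 E0.7908
G1 X3.50 Y6.06 E0.9037
G1 X0.00 Y7.00 E1.0167
G1 X-3.50 Y6.06 E1.1297
G1 X-6.06 Y3.50 E1.2426
G1 X-7.00 Y0.00 E1.3556

At z = 4.8 mm: the r=7 cylinder gives a regular 12-gon of circumradius 7 (constant along its height). The outline is a single polygon with 12 vertices. Extrusion per mm of travel: 0.25 × 0.3 / (π × 0.875²) = 0.031181. Accumulating E over each segment gives final E = 1.3556.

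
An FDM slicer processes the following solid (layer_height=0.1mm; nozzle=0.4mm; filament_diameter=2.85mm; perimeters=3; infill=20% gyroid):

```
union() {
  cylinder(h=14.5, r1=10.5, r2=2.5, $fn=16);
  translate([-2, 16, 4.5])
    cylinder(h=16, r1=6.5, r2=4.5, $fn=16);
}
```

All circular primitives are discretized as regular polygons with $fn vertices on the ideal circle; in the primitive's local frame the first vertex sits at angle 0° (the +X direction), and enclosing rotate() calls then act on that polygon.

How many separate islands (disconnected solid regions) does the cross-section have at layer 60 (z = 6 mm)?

At z = 6 mm: the cone: at t=0.414 of its height the radius interpolates to r₁+(r₂−r₁)t = 7.190, giving a regular 16-gon of that circumradius; the cone at (-2, 16) contributes a regular 16-gon of circumradius 6.312 (interpolated between r1=6.5 and r2=4.5 at t=0.094); Taking the union: the 2 present regions are separate (no shared area or edge), so areas and boundary lengths simply add and each stays a separate island — 2 connected regions. Overall, the cross-section has 2 separate islands. Island count = 2.

2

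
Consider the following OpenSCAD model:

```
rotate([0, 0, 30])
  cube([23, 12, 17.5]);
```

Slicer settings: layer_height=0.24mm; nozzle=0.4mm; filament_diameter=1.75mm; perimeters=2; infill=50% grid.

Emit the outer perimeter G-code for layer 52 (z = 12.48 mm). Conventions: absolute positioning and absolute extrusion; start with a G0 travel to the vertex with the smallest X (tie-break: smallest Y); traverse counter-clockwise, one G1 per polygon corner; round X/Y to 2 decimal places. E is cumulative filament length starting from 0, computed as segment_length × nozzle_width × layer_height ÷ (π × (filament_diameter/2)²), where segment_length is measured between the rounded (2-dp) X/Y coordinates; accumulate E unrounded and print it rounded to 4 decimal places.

G0 X-6.00 Y10.39 Z12.48
G1 X0.00 Y0.00 E0.4789
G1 X19.92 Y11.50 E1.3969
G1 X13.92 Y21.89 E1.8758
G1 X-6.00 Y10.39 E2.7938

At z = 12.48 mm: the 23×12 cube contributes its full rectangle; (whole slice rotated 30° about Z — lengths, areas and connectivity unchanged). The outline is a single polygon with 4 vertices. Extrusion per mm of travel: 0.4 × 0.24 / (π × 0.875²) = 0.039912. Accumulating E over each segment gives final E = 2.7938.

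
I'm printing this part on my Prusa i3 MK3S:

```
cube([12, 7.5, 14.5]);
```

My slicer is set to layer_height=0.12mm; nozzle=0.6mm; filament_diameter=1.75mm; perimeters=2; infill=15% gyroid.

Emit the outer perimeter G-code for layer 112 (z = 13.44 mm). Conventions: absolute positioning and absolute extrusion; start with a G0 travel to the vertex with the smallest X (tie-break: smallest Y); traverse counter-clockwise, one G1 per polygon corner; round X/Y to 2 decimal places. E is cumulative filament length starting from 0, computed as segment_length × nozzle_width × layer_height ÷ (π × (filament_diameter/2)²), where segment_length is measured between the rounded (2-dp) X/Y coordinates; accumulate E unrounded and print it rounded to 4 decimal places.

At z = 13.44 mm: the cube (footprint 12×7.5) is included at this height. The outline is a single polygon with 4 vertices. Extrusion per mm of travel: 0.6 × 0.12 / (π × 0.875²) = 0.029934. Accumulating E over each segment gives final E = 1.1674.

G0 X0.00 Y0.00 Z13.44
G1 X12.00 Y0.00 E0.3592
G1 X12.00 Y7.50 E0.5837
G1 X0.00 Y7.50 E0.9429
G1 X0.00 Y0.00 E1.1674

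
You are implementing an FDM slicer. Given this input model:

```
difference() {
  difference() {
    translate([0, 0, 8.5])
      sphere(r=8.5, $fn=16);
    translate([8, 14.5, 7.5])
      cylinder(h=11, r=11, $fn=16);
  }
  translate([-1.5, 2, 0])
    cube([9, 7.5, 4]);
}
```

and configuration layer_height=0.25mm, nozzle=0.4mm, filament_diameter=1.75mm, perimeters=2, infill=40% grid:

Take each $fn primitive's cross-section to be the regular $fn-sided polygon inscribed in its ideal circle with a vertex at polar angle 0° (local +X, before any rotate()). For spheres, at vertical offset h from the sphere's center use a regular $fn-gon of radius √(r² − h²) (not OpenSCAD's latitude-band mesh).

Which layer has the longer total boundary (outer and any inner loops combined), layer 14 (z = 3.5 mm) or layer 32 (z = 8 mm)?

layer 32 (z = 8 mm)

Layer 14 (z = 3.5): the r=8.5 sphere contributes a regular 16-gon of circumradius √(8.5²−5²) = 6.874 (perimeter = 2·16·6.874·sin(180°/16) = 42.91 mm); the cylinder at (8, 14.5) is not intersected at this z (z outside [7.5, 18.5]); After the difference (first − rest): none of the subtracted shapes is present at this height, so the r=8.5 sphere is unchanged — boundary = 42.91 mm; the cube at (-1.5, 2) (footprint 9×7.5) is included at this height (perimeter 33.00 mm); Subtracting the remaining from the first: starting from the result so far, the 9×7.5 cube at (-1.5, 2) partially overlaps it — only the 29.90 mm² overlap (of its 67.50 mm²) is removed, clipping the outline — boundary = 45.25 mm. So its perimeter = 45.25 mm. Layer 32 (z = 8): the r=8.5 sphere slices to a regular 16-gon of circumradius 8.485 (√(r²−h²) with h=0.5 from center) (perimeter = 2·16·8.485·sin(180°/16) = 52.97 mm); the r=11 cylinder at (8, 14.5) contributes a regular 16-gon of circumradius 11 (perimeter = 2·16·11.000·sin(180°/16) = 68.67 mm); After the difference (first − rest): starting from the r=8.5 sphere, the r=11 cylinder at (8, 14.5) partially overlaps it — only the 17.50 mm² overlap (of its 370.44 mm²) is removed, clipping the outline — boundary = 52.69 mm; the cube at (-1.5, 2) does not reach this height (z outside [0, 4]); Taking the first minus the rest: none of the subtracted shapes is present at this height, so that combined region is unchanged — boundary = 52.69 mm. So its perimeter = 52.69 mm. Layer 32 is larger (52.69 vs 45.25 mm).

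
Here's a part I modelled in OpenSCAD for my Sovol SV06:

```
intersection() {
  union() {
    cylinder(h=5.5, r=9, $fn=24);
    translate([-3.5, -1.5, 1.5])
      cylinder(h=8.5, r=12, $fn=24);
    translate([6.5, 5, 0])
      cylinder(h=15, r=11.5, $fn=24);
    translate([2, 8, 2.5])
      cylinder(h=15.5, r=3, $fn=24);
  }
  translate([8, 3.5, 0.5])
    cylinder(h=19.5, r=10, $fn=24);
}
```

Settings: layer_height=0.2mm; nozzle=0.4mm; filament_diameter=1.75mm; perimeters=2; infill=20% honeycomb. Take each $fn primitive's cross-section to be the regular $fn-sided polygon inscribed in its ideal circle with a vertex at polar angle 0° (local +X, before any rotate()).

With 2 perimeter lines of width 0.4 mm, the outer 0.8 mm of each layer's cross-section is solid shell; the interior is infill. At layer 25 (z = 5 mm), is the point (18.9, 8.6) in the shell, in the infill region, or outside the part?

outside

At z = 5 mm: the r=9 cylinder gives a regular 24-gon of circumradius 9 (constant along its height); the r=12 cylinder at (-3.5, -1.5) gives a regular 24-gon of circumradius 12 (constant along its height); the cylinder at (6.5, 5): section is a regular 24-gon, circumradius r=11.5; the cylinder at (2, 8): section is a regular 24-gon, circumradius r=3; Merging all regions: the regions partially overlap (shared area 442.18 mm²), so overlapping operands fuse into one piece — 1 connected region; the cylinder at (8, 3.5): section is a regular 24-gon, circumradius r=10; Taking the intersection: the r=10 cylinder at (8, 3.5) partially overlaps the result so far; clipping to the common part keeps 303.52 mm² — 1 connected region. Overall, the cross-section is a single solid region. The nearest boundary edge runs (16.66, 8.50)→(17.66, 6.09); distance from the point to it = 2.11 mm. The point is not inside any of the regions above, so it lies outside the cross-section (2.11 mm from the nearest boundary).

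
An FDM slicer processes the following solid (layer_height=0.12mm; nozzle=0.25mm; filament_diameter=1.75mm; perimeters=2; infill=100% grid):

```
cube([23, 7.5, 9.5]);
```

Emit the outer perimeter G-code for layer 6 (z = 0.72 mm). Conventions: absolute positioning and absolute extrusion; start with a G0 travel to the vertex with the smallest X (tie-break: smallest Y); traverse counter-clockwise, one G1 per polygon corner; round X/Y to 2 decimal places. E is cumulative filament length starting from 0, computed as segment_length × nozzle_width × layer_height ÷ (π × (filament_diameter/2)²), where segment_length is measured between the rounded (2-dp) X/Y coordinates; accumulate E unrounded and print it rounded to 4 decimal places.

At z = 0.72 mm: the cube is present — its section is the full 23×7.5 rectangle. The outline is a single polygon with 4 vertices. Extrusion per mm of travel: 0.25 × 0.12 / (π × 0.875²) = 0.012473. Accumulating E over each segment gives final E = 0.7608.

G0 X0.00 Y0.00 Z0.72
G1 X23.00 Y0.00 E0.2869
G1 X23.00 Y7.50 E0.3804
G1 X0.00 Y7.50 E0.6673
G1 X0.00 Y0.00 E0.7608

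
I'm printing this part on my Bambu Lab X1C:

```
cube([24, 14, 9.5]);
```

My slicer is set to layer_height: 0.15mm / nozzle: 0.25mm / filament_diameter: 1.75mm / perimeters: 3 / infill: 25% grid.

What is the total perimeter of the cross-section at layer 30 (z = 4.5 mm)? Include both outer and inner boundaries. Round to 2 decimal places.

76.00 mm

At z = 4.5 mm: the cube is present — its section is the full 24×14 rectangle (perimeter 76.00 mm). Overall, the cross-section is a single solid region. Total boundary length (outer) = 76.00 mm.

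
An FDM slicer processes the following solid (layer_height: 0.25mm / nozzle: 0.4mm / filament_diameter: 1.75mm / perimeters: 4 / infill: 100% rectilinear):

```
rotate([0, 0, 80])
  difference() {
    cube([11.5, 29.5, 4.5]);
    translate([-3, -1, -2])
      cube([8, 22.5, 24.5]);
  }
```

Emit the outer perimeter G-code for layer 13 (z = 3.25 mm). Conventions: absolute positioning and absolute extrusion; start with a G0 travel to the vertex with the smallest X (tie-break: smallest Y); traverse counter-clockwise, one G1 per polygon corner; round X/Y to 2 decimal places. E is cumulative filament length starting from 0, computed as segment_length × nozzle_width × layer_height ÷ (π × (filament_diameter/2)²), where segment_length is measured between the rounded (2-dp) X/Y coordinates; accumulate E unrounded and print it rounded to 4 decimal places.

At z = 3.25 mm: the cube (footprint 11.5×29.5) is included at this height; the cube at (-3, -1) (footprint 8×22.5) is included at this height; Subtracting the remaining from the first: starting from the 11.5×29.5 cube, the 8×22.5 cube at (-3, -1) partially overlaps it — only the 107.50 mm² overlap (of its 180.00 mm²) is removed, clipping the outline — 1 connected region; (whole slice rotated 80° about Z — lengths, areas and connectivity unchanged). The outline is a single polygon with 6 vertices. Extrusion per mm of travel: 0.4 × 0.25 / (π × 0.875²) = 0.041575. Accumulating E over each segment gives final E = 3.4102.

G0 X-29.05 Y5.12 Z3.25
G1 X-21.17 Y3.73 E0.3327
G1 X-20.31 Y8.66 E0.5407
G1 X0.87 Y4.92 E1.4349
G1 X2.00 Y11.33 E1.7055
G1 X-27.05 Y16.45 E2.9319
G1 X-29.05 Y5.12 E3.4102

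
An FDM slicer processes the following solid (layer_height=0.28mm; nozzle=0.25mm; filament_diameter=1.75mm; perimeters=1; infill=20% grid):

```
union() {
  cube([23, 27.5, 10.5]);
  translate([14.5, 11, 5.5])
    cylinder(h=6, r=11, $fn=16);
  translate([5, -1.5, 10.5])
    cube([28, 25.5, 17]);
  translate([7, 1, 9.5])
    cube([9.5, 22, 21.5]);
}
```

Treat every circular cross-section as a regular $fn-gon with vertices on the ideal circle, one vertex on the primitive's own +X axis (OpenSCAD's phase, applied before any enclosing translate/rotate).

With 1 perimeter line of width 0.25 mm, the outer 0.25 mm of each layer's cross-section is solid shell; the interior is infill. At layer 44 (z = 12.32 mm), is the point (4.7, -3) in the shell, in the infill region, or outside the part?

outside

At z = 12.32 mm: the cube is not intersected at this z (z outside [0, 10.5]); the cylinder at (14.5, 11) is absent (z outside [5.5, 11.5]); the cube at (5, -1.5) (footprint 28×25.5) is included at this height; the cube at (7, 1) (footprint 9.5×22) is included at this height; Taking the union: the 9.5×22 cube at (7, 1) lies entirely inside the 28×25.5 cube at (5, -1.5), so the union is just the 28×25.5 cube at (5, -1.5) — 1 connected region. Overall, the cross-section is a single solid region. The nearest boundary edge runs (33.00, -1.50)→(5.00, -1.50); distance from the point to it = 1.53 mm. The point is not inside any of the regions above, so it lies outside the cross-section (1.53 mm from the nearest boundary).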